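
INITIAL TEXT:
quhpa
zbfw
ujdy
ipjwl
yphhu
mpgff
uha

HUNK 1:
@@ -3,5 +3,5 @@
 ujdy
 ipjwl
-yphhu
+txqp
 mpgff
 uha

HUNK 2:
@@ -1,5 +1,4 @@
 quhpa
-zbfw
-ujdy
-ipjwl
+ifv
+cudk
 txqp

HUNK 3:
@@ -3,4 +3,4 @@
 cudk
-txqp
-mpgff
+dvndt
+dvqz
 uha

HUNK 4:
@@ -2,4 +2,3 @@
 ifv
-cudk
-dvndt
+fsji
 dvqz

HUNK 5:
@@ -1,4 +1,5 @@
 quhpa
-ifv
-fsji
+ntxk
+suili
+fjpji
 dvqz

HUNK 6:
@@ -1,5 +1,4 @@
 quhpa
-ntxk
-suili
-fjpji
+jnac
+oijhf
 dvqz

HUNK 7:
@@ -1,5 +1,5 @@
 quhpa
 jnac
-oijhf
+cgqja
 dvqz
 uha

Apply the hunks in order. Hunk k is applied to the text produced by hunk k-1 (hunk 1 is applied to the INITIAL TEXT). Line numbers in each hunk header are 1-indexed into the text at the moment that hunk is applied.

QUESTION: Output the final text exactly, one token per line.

Answer: quhpa
jnac
cgqja
dvqz
uha

Derivation:
Hunk 1: at line 3 remove [yphhu] add [txqp] -> 7 lines: quhpa zbfw ujdy ipjwl txqp mpgff uha
Hunk 2: at line 1 remove [zbfw,ujdy,ipjwl] add [ifv,cudk] -> 6 lines: quhpa ifv cudk txqp mpgff uha
Hunk 3: at line 3 remove [txqp,mpgff] add [dvndt,dvqz] -> 6 lines: quhpa ifv cudk dvndt dvqz uha
Hunk 4: at line 2 remove [cudk,dvndt] add [fsji] -> 5 lines: quhpa ifv fsji dvqz uha
Hunk 5: at line 1 remove [ifv,fsji] add [ntxk,suili,fjpji] -> 6 lines: quhpa ntxk suili fjpji dvqz uha
Hunk 6: at line 1 remove [ntxk,suili,fjpji] add [jnac,oijhf] -> 5 lines: quhpa jnac oijhf dvqz uha
Hunk 7: at line 1 remove [oijhf] add [cgqja] -> 5 lines: quhpa jnac cgqja dvqz uha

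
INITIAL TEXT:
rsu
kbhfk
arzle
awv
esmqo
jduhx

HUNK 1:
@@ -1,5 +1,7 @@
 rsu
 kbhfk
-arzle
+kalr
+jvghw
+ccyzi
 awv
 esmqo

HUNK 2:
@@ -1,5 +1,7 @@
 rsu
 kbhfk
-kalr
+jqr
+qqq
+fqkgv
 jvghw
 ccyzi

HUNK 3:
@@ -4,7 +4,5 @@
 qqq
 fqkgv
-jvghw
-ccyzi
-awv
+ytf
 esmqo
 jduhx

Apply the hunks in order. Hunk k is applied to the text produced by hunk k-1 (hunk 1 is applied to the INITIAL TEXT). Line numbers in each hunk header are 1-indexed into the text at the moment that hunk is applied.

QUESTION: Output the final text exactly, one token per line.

Hunk 1: at line 1 remove [arzle] add [kalr,jvghw,ccyzi] -> 8 lines: rsu kbhfk kalr jvghw ccyzi awv esmqo jduhx
Hunk 2: at line 1 remove [kalr] add [jqr,qqq,fqkgv] -> 10 lines: rsu kbhfk jqr qqq fqkgv jvghw ccyzi awv esmqo jduhx
Hunk 3: at line 4 remove [jvghw,ccyzi,awv] add [ytf] -> 8 lines: rsu kbhfk jqr qqq fqkgv ytf esmqo jduhx

Answer: rsu
kbhfk
jqr
qqq
fqkgv
ytf
esmqo
jduhx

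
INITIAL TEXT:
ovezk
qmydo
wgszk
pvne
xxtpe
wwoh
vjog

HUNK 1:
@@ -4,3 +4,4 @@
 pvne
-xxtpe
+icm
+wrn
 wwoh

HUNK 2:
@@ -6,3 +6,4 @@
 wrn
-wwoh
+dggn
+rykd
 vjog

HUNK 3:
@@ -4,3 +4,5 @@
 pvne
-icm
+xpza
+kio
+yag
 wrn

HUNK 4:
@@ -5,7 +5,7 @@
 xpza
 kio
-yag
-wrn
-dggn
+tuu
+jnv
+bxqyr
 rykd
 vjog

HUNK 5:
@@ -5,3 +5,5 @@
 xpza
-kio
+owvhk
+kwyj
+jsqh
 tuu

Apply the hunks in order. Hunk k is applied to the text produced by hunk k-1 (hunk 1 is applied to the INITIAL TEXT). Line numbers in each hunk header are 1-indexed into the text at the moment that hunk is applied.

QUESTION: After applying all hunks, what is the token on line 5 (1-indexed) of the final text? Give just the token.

Answer: xpza

Derivation:
Hunk 1: at line 4 remove [xxtpe] add [icm,wrn] -> 8 lines: ovezk qmydo wgszk pvne icm wrn wwoh vjog
Hunk 2: at line 6 remove [wwoh] add [dggn,rykd] -> 9 lines: ovezk qmydo wgszk pvne icm wrn dggn rykd vjog
Hunk 3: at line 4 remove [icm] add [xpza,kio,yag] -> 11 lines: ovezk qmydo wgszk pvne xpza kio yag wrn dggn rykd vjog
Hunk 4: at line 5 remove [yag,wrn,dggn] add [tuu,jnv,bxqyr] -> 11 lines: ovezk qmydo wgszk pvne xpza kio tuu jnv bxqyr rykd vjog
Hunk 5: at line 5 remove [kio] add [owvhk,kwyj,jsqh] -> 13 lines: ovezk qmydo wgszk pvne xpza owvhk kwyj jsqh tuu jnv bxqyr rykd vjog
Final line 5: xpza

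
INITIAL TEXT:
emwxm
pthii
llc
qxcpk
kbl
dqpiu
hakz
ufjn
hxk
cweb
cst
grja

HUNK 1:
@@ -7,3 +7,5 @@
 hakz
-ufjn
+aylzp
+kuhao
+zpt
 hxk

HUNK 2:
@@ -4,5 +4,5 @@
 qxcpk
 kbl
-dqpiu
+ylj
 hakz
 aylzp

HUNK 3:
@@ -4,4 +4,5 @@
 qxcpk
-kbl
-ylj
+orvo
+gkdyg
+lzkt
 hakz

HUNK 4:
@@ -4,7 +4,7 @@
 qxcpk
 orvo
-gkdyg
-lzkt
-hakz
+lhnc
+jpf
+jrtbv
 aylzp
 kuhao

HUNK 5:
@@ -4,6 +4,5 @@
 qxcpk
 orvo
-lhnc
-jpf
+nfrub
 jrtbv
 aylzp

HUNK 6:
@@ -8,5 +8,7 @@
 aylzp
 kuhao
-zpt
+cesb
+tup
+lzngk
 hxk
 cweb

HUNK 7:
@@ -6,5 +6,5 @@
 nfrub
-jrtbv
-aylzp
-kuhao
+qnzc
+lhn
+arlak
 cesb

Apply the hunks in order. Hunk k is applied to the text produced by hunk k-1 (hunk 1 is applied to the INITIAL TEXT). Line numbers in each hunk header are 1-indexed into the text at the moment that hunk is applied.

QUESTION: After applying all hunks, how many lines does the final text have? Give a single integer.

Answer: 16

Derivation:
Hunk 1: at line 7 remove [ufjn] add [aylzp,kuhao,zpt] -> 14 lines: emwxm pthii llc qxcpk kbl dqpiu hakz aylzp kuhao zpt hxk cweb cst grja
Hunk 2: at line 4 remove [dqpiu] add [ylj] -> 14 lines: emwxm pthii llc qxcpk kbl ylj hakz aylzp kuhao zpt hxk cweb cst grja
Hunk 3: at line 4 remove [kbl,ylj] add [orvo,gkdyg,lzkt] -> 15 lines: emwxm pthii llc qxcpk orvo gkdyg lzkt hakz aylzp kuhao zpt hxk cweb cst grja
Hunk 4: at line 4 remove [gkdyg,lzkt,hakz] add [lhnc,jpf,jrtbv] -> 15 lines: emwxm pthii llc qxcpk orvo lhnc jpf jrtbv aylzp kuhao zpt hxk cweb cst grja
Hunk 5: at line 4 remove [lhnc,jpf] add [nfrub] -> 14 lines: emwxm pthii llc qxcpk orvo nfrub jrtbv aylzp kuhao zpt hxk cweb cst grja
Hunk 6: at line 8 remove [zpt] add [cesb,tup,lzngk] -> 16 lines: emwxm pthii llc qxcpk orvo nfrub jrtbv aylzp kuhao cesb tup lzngk hxk cweb cst grja
Hunk 7: at line 6 remove [jrtbv,aylzp,kuhao] add [qnzc,lhn,arlak] -> 16 lines: emwxm pthii llc qxcpk orvo nfrub qnzc lhn arlak cesb tup lzngk hxk cweb cst grja
Final line count: 16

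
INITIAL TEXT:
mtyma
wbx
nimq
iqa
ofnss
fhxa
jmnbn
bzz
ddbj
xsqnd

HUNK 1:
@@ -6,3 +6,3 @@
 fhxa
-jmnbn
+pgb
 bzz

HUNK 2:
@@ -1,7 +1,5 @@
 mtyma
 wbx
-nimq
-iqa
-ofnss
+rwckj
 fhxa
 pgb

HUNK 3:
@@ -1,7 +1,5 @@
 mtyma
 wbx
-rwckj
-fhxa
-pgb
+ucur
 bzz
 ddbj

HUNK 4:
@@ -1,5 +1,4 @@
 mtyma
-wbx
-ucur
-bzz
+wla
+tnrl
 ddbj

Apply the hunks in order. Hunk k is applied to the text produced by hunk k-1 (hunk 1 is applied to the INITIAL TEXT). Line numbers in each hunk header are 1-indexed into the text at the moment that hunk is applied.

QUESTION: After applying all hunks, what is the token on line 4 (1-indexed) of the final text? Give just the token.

Answer: ddbj

Derivation:
Hunk 1: at line 6 remove [jmnbn] add [pgb] -> 10 lines: mtyma wbx nimq iqa ofnss fhxa pgb bzz ddbj xsqnd
Hunk 2: at line 1 remove [nimq,iqa,ofnss] add [rwckj] -> 8 lines: mtyma wbx rwckj fhxa pgb bzz ddbj xsqnd
Hunk 3: at line 1 remove [rwckj,fhxa,pgb] add [ucur] -> 6 lines: mtyma wbx ucur bzz ddbj xsqnd
Hunk 4: at line 1 remove [wbx,ucur,bzz] add [wla,tnrl] -> 5 lines: mtyma wla tnrl ddbj xsqnd
Final line 4: ddbj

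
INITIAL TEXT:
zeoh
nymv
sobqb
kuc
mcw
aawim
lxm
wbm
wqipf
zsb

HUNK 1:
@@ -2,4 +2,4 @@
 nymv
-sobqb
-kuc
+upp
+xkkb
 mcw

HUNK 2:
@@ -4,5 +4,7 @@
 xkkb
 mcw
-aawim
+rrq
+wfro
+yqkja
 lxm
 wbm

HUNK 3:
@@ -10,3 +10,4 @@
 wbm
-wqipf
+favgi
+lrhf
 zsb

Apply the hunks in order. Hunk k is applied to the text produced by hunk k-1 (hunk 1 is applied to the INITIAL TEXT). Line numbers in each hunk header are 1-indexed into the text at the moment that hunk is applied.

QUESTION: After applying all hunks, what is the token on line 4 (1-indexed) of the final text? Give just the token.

Answer: xkkb

Derivation:
Hunk 1: at line 2 remove [sobqb,kuc] add [upp,xkkb] -> 10 lines: zeoh nymv upp xkkb mcw aawim lxm wbm wqipf zsb
Hunk 2: at line 4 remove [aawim] add [rrq,wfro,yqkja] -> 12 lines: zeoh nymv upp xkkb mcw rrq wfro yqkja lxm wbm wqipf zsb
Hunk 3: at line 10 remove [wqipf] add [favgi,lrhf] -> 13 lines: zeoh nymv upp xkkb mcw rrq wfro yqkja lxm wbm favgi lrhf zsb
Final line 4: xkkb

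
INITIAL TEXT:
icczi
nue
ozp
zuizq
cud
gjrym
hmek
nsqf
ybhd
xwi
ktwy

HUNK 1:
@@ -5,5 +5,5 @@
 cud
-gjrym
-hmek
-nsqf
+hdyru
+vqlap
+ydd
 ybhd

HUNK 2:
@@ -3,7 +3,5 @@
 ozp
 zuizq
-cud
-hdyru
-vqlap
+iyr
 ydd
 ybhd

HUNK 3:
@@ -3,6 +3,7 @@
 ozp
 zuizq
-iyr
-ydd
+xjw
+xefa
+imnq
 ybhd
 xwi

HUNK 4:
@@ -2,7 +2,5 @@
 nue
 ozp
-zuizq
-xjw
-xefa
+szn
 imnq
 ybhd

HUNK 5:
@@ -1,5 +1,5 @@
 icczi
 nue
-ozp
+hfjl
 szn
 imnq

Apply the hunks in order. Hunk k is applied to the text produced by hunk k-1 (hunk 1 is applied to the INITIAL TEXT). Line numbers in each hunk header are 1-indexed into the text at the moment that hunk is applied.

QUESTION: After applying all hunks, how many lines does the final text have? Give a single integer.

Hunk 1: at line 5 remove [gjrym,hmek,nsqf] add [hdyru,vqlap,ydd] -> 11 lines: icczi nue ozp zuizq cud hdyru vqlap ydd ybhd xwi ktwy
Hunk 2: at line 3 remove [cud,hdyru,vqlap] add [iyr] -> 9 lines: icczi nue ozp zuizq iyr ydd ybhd xwi ktwy
Hunk 3: at line 3 remove [iyr,ydd] add [xjw,xefa,imnq] -> 10 lines: icczi nue ozp zuizq xjw xefa imnq ybhd xwi ktwy
Hunk 4: at line 2 remove [zuizq,xjw,xefa] add [szn] -> 8 lines: icczi nue ozp szn imnq ybhd xwi ktwy
Hunk 5: at line 1 remove [ozp] add [hfjl] -> 8 lines: icczi nue hfjl szn imnq ybhd xwi ktwy
Final line count: 8

Answer: 8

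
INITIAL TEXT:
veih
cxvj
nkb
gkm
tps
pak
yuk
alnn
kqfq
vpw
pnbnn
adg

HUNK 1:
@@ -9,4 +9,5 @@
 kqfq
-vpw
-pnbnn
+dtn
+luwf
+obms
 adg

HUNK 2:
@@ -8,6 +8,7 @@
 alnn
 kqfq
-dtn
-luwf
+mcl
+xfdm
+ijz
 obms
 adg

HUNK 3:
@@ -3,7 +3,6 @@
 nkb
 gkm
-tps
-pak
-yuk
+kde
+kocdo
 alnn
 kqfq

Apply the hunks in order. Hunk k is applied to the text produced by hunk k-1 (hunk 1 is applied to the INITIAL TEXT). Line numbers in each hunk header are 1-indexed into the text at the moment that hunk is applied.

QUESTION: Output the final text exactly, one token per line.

Hunk 1: at line 9 remove [vpw,pnbnn] add [dtn,luwf,obms] -> 13 lines: veih cxvj nkb gkm tps pak yuk alnn kqfq dtn luwf obms adg
Hunk 2: at line 8 remove [dtn,luwf] add [mcl,xfdm,ijz] -> 14 lines: veih cxvj nkb gkm tps pak yuk alnn kqfq mcl xfdm ijz obms adg
Hunk 3: at line 3 remove [tps,pak,yuk] add [kde,kocdo] -> 13 lines: veih cxvj nkb gkm kde kocdo alnn kqfq mcl xfdm ijz obms adg

Answer: veih
cxvj
nkb
gkm
kde
kocdo
alnn
kqfq
mcl
xfdm
ijz
obms
adg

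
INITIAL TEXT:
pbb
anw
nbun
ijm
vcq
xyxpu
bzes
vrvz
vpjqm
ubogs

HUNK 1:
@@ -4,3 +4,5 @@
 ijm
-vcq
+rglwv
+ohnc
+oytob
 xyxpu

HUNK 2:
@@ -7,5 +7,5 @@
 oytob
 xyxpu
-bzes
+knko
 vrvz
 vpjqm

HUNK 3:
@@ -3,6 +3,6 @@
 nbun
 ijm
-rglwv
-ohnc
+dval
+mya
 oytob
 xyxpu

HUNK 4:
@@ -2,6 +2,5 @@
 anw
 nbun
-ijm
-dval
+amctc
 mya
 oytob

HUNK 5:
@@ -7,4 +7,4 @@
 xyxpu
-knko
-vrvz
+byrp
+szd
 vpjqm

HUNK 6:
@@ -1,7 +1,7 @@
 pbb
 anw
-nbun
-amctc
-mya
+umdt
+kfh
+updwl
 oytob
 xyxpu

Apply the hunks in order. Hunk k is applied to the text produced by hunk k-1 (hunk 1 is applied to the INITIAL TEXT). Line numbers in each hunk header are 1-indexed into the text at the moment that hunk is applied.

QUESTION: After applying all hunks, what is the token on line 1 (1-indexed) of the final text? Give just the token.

Hunk 1: at line 4 remove [vcq] add [rglwv,ohnc,oytob] -> 12 lines: pbb anw nbun ijm rglwv ohnc oytob xyxpu bzes vrvz vpjqm ubogs
Hunk 2: at line 7 remove [bzes] add [knko] -> 12 lines: pbb anw nbun ijm rglwv ohnc oytob xyxpu knko vrvz vpjqm ubogs
Hunk 3: at line 3 remove [rglwv,ohnc] add [dval,mya] -> 12 lines: pbb anw nbun ijm dval mya oytob xyxpu knko vrvz vpjqm ubogs
Hunk 4: at line 2 remove [ijm,dval] add [amctc] -> 11 lines: pbb anw nbun amctc mya oytob xyxpu knko vrvz vpjqm ubogs
Hunk 5: at line 7 remove [knko,vrvz] add [byrp,szd] -> 11 lines: pbb anw nbun amctc mya oytob xyxpu byrp szd vpjqm ubogs
Hunk 6: at line 1 remove [nbun,amctc,mya] add [umdt,kfh,updwl] -> 11 lines: pbb anw umdt kfh updwl oytob xyxpu byrp szd vpjqm ubogs
Final line 1: pbb

Answer: pbb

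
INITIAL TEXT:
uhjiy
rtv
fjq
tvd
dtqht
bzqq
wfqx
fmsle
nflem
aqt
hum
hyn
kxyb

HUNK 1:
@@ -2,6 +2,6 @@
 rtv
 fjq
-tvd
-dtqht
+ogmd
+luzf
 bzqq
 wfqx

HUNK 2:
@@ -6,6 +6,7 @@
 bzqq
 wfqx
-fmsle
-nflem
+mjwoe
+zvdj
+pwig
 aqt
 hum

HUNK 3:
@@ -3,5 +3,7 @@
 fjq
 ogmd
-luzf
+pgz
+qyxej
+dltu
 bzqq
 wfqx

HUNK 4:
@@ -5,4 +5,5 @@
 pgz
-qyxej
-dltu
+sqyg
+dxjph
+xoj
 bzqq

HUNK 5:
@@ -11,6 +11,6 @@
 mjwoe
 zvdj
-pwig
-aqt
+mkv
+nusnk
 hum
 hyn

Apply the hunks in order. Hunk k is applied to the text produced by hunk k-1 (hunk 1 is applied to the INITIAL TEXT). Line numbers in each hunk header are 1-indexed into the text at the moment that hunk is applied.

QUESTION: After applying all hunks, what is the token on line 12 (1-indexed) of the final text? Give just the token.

Answer: zvdj

Derivation:
Hunk 1: at line 2 remove [tvd,dtqht] add [ogmd,luzf] -> 13 lines: uhjiy rtv fjq ogmd luzf bzqq wfqx fmsle nflem aqt hum hyn kxyb
Hunk 2: at line 6 remove [fmsle,nflem] add [mjwoe,zvdj,pwig] -> 14 lines: uhjiy rtv fjq ogmd luzf bzqq wfqx mjwoe zvdj pwig aqt hum hyn kxyb
Hunk 3: at line 3 remove [luzf] add [pgz,qyxej,dltu] -> 16 lines: uhjiy rtv fjq ogmd pgz qyxej dltu bzqq wfqx mjwoe zvdj pwig aqt hum hyn kxyb
Hunk 4: at line 5 remove [qyxej,dltu] add [sqyg,dxjph,xoj] -> 17 lines: uhjiy rtv fjq ogmd pgz sqyg dxjph xoj bzqq wfqx mjwoe zvdj pwig aqt hum hyn kxyb
Hunk 5: at line 11 remove [pwig,aqt] add [mkv,nusnk] -> 17 lines: uhjiy rtv fjq ogmd pgz sqyg dxjph xoj bzqq wfqx mjwoe zvdj mkv nusnk hum hyn kxyb
Final line 12: zvdj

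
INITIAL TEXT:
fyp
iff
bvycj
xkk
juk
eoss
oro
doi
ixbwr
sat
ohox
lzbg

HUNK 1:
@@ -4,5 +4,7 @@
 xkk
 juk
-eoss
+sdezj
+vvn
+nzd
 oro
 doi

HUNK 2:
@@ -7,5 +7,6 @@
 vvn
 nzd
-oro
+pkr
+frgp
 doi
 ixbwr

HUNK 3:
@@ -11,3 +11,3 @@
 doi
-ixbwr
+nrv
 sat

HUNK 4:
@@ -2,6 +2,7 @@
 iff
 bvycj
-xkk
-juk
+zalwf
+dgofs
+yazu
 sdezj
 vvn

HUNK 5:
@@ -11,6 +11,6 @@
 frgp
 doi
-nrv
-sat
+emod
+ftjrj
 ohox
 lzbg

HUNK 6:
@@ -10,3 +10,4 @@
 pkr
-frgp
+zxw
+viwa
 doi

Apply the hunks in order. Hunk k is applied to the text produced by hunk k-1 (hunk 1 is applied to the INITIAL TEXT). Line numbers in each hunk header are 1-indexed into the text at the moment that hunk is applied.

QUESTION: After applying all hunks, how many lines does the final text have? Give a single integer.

Answer: 17

Derivation:
Hunk 1: at line 4 remove [eoss] add [sdezj,vvn,nzd] -> 14 lines: fyp iff bvycj xkk juk sdezj vvn nzd oro doi ixbwr sat ohox lzbg
Hunk 2: at line 7 remove [oro] add [pkr,frgp] -> 15 lines: fyp iff bvycj xkk juk sdezj vvn nzd pkr frgp doi ixbwr sat ohox lzbg
Hunk 3: at line 11 remove [ixbwr] add [nrv] -> 15 lines: fyp iff bvycj xkk juk sdezj vvn nzd pkr frgp doi nrv sat ohox lzbg
Hunk 4: at line 2 remove [xkk,juk] add [zalwf,dgofs,yazu] -> 16 lines: fyp iff bvycj zalwf dgofs yazu sdezj vvn nzd pkr frgp doi nrv sat ohox lzbg
Hunk 5: at line 11 remove [nrv,sat] add [emod,ftjrj] -> 16 lines: fyp iff bvycj zalwf dgofs yazu sdezj vvn nzd pkr frgp doi emod ftjrj ohox lzbg
Hunk 6: at line 10 remove [frgp] add [zxw,viwa] -> 17 lines: fyp iff bvycj zalwf dgofs yazu sdezj vvn nzd pkr zxw viwa doi emod ftjrj ohox lzbg
Final line count: 17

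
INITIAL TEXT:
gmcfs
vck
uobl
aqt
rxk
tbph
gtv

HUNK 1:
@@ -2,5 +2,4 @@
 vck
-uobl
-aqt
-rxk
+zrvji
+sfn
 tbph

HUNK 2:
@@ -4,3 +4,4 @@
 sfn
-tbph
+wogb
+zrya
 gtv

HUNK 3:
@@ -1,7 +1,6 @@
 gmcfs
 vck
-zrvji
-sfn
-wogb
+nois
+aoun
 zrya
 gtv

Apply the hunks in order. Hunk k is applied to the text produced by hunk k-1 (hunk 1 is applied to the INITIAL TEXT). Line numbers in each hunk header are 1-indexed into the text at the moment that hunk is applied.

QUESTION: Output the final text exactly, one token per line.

Answer: gmcfs
vck
nois
aoun
zrya
gtv

Derivation:
Hunk 1: at line 2 remove [uobl,aqt,rxk] add [zrvji,sfn] -> 6 lines: gmcfs vck zrvji sfn tbph gtv
Hunk 2: at line 4 remove [tbph] add [wogb,zrya] -> 7 lines: gmcfs vck zrvji sfn wogb zrya gtv
Hunk 3: at line 1 remove [zrvji,sfn,wogb] add [nois,aoun] -> 6 lines: gmcfs vck nois aoun zrya gtv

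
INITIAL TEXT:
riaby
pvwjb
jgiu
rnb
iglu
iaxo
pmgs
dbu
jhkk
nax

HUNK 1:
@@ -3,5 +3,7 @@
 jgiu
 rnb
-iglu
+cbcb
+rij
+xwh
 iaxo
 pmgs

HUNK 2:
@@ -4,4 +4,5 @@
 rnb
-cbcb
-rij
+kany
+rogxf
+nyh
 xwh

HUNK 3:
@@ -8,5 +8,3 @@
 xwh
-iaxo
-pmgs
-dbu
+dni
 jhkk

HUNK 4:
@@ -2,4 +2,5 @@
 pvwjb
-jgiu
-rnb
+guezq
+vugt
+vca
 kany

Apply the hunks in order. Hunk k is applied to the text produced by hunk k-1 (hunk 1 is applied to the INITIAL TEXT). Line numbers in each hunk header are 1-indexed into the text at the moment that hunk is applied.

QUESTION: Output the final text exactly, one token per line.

Hunk 1: at line 3 remove [iglu] add [cbcb,rij,xwh] -> 12 lines: riaby pvwjb jgiu rnb cbcb rij xwh iaxo pmgs dbu jhkk nax
Hunk 2: at line 4 remove [cbcb,rij] add [kany,rogxf,nyh] -> 13 lines: riaby pvwjb jgiu rnb kany rogxf nyh xwh iaxo pmgs dbu jhkk nax
Hunk 3: at line 8 remove [iaxo,pmgs,dbu] add [dni] -> 11 lines: riaby pvwjb jgiu rnb kany rogxf nyh xwh dni jhkk nax
Hunk 4: at line 2 remove [jgiu,rnb] add [guezq,vugt,vca] -> 12 lines: riaby pvwjb guezq vugt vca kany rogxf nyh xwh dni jhkk nax

Answer: riaby
pvwjb
guezq
vugt
vca
kany
rogxf
nyh
xwh
dni
jhkk
nax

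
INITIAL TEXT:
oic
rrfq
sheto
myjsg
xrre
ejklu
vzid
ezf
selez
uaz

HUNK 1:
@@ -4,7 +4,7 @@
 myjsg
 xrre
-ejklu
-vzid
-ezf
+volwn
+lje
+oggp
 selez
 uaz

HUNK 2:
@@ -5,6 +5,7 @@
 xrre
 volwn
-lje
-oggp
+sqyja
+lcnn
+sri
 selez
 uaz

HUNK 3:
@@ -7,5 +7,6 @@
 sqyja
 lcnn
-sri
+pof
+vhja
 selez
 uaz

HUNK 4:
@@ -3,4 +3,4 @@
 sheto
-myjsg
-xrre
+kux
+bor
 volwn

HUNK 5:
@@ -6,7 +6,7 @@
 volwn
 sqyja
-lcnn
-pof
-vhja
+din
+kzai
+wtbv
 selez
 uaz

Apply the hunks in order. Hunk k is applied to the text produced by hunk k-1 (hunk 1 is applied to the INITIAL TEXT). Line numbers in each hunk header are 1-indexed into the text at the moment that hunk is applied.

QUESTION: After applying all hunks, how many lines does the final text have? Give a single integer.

Hunk 1: at line 4 remove [ejklu,vzid,ezf] add [volwn,lje,oggp] -> 10 lines: oic rrfq sheto myjsg xrre volwn lje oggp selez uaz
Hunk 2: at line 5 remove [lje,oggp] add [sqyja,lcnn,sri] -> 11 lines: oic rrfq sheto myjsg xrre volwn sqyja lcnn sri selez uaz
Hunk 3: at line 7 remove [sri] add [pof,vhja] -> 12 lines: oic rrfq sheto myjsg xrre volwn sqyja lcnn pof vhja selez uaz
Hunk 4: at line 3 remove [myjsg,xrre] add [kux,bor] -> 12 lines: oic rrfq sheto kux bor volwn sqyja lcnn pof vhja selez uaz
Hunk 5: at line 6 remove [lcnn,pof,vhja] add [din,kzai,wtbv] -> 12 lines: oic rrfq sheto kux bor volwn sqyja din kzai wtbv selez uaz
Final line count: 12

Answer: 12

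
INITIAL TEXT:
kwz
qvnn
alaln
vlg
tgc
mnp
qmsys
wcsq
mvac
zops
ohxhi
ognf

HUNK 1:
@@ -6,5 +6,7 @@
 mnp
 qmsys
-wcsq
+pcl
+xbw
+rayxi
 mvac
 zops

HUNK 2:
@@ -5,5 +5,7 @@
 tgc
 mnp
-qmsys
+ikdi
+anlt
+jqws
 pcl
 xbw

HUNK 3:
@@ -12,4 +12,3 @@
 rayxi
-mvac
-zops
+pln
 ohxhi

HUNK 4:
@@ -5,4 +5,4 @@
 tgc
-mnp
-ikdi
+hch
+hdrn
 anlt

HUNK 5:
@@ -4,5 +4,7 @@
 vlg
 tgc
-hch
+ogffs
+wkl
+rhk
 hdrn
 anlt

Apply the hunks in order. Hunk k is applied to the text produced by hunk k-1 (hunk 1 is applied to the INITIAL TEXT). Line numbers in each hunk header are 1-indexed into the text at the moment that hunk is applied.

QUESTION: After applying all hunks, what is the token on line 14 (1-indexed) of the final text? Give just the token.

Hunk 1: at line 6 remove [wcsq] add [pcl,xbw,rayxi] -> 14 lines: kwz qvnn alaln vlg tgc mnp qmsys pcl xbw rayxi mvac zops ohxhi ognf
Hunk 2: at line 5 remove [qmsys] add [ikdi,anlt,jqws] -> 16 lines: kwz qvnn alaln vlg tgc mnp ikdi anlt jqws pcl xbw rayxi mvac zops ohxhi ognf
Hunk 3: at line 12 remove [mvac,zops] add [pln] -> 15 lines: kwz qvnn alaln vlg tgc mnp ikdi anlt jqws pcl xbw rayxi pln ohxhi ognf
Hunk 4: at line 5 remove [mnp,ikdi] add [hch,hdrn] -> 15 lines: kwz qvnn alaln vlg tgc hch hdrn anlt jqws pcl xbw rayxi pln ohxhi ognf
Hunk 5: at line 4 remove [hch] add [ogffs,wkl,rhk] -> 17 lines: kwz qvnn alaln vlg tgc ogffs wkl rhk hdrn anlt jqws pcl xbw rayxi pln ohxhi ognf
Final line 14: rayxi

Answer: rayxi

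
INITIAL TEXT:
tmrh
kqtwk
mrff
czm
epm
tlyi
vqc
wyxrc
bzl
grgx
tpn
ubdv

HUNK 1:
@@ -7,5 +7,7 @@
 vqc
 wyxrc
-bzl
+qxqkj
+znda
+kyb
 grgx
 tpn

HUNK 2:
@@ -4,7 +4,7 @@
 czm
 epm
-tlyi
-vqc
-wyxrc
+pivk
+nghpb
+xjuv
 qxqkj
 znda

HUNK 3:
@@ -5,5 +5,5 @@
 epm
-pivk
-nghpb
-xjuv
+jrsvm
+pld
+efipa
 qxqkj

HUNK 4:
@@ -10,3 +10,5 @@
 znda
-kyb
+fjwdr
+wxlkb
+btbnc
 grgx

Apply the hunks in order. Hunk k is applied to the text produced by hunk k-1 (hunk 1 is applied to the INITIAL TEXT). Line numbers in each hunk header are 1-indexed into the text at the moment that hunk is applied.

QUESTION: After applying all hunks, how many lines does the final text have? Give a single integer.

Hunk 1: at line 7 remove [bzl] add [qxqkj,znda,kyb] -> 14 lines: tmrh kqtwk mrff czm epm tlyi vqc wyxrc qxqkj znda kyb grgx tpn ubdv
Hunk 2: at line 4 remove [tlyi,vqc,wyxrc] add [pivk,nghpb,xjuv] -> 14 lines: tmrh kqtwk mrff czm epm pivk nghpb xjuv qxqkj znda kyb grgx tpn ubdv
Hunk 3: at line 5 remove [pivk,nghpb,xjuv] add [jrsvm,pld,efipa] -> 14 lines: tmrh kqtwk mrff czm epm jrsvm pld efipa qxqkj znda kyb grgx tpn ubdv
Hunk 4: at line 10 remove [kyb] add [fjwdr,wxlkb,btbnc] -> 16 lines: tmrh kqtwk mrff czm epm jrsvm pld efipa qxqkj znda fjwdr wxlkb btbnc grgx tpn ubdv
Final line count: 16

Answer: 16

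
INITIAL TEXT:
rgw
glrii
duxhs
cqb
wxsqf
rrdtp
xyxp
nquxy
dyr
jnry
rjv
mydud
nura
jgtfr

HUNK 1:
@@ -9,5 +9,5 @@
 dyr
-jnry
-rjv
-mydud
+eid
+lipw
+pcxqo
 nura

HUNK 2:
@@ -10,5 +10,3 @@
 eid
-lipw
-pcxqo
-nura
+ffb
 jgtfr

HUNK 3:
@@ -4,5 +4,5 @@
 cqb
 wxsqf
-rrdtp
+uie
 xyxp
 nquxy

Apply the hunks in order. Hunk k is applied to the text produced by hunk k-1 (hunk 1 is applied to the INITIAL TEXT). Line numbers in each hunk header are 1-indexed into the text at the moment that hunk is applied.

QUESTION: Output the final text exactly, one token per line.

Answer: rgw
glrii
duxhs
cqb
wxsqf
uie
xyxp
nquxy
dyr
eid
ffb
jgtfr

Derivation:
Hunk 1: at line 9 remove [jnry,rjv,mydud] add [eid,lipw,pcxqo] -> 14 lines: rgw glrii duxhs cqb wxsqf rrdtp xyxp nquxy dyr eid lipw pcxqo nura jgtfr
Hunk 2: at line 10 remove [lipw,pcxqo,nura] add [ffb] -> 12 lines: rgw glrii duxhs cqb wxsqf rrdtp xyxp nquxy dyr eid ffb jgtfr
Hunk 3: at line 4 remove [rrdtp] add [uie] -> 12 lines: rgw glrii duxhs cqb wxsqf uie xyxp nquxy dyr eid ffb jgtfr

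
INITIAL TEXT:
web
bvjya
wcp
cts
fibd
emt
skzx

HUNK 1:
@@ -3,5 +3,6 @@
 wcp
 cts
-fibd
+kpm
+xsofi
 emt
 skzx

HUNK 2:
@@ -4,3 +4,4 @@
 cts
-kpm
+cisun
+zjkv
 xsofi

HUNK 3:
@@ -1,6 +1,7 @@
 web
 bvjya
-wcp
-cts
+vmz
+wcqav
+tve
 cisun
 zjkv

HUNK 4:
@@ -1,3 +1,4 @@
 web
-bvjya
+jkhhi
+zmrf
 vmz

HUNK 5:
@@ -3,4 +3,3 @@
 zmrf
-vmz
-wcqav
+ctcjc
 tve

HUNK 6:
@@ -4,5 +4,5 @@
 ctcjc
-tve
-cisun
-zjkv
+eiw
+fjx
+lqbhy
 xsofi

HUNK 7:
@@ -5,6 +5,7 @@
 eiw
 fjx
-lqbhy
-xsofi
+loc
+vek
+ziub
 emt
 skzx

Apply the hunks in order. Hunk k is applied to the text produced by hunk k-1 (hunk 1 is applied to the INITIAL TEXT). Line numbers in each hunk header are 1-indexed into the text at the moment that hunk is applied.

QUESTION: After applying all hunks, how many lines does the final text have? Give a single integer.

Answer: 11

Derivation:
Hunk 1: at line 3 remove [fibd] add [kpm,xsofi] -> 8 lines: web bvjya wcp cts kpm xsofi emt skzx
Hunk 2: at line 4 remove [kpm] add [cisun,zjkv] -> 9 lines: web bvjya wcp cts cisun zjkv xsofi emt skzx
Hunk 3: at line 1 remove [wcp,cts] add [vmz,wcqav,tve] -> 10 lines: web bvjya vmz wcqav tve cisun zjkv xsofi emt skzx
Hunk 4: at line 1 remove [bvjya] add [jkhhi,zmrf] -> 11 lines: web jkhhi zmrf vmz wcqav tve cisun zjkv xsofi emt skzx
Hunk 5: at line 3 remove [vmz,wcqav] add [ctcjc] -> 10 lines: web jkhhi zmrf ctcjc tve cisun zjkv xsofi emt skzx
Hunk 6: at line 4 remove [tve,cisun,zjkv] add [eiw,fjx,lqbhy] -> 10 lines: web jkhhi zmrf ctcjc eiw fjx lqbhy xsofi emt skzx
Hunk 7: at line 5 remove [lqbhy,xsofi] add [loc,vek,ziub] -> 11 lines: web jkhhi zmrf ctcjc eiw fjx loc vek ziub emt skzx
Final line count: 11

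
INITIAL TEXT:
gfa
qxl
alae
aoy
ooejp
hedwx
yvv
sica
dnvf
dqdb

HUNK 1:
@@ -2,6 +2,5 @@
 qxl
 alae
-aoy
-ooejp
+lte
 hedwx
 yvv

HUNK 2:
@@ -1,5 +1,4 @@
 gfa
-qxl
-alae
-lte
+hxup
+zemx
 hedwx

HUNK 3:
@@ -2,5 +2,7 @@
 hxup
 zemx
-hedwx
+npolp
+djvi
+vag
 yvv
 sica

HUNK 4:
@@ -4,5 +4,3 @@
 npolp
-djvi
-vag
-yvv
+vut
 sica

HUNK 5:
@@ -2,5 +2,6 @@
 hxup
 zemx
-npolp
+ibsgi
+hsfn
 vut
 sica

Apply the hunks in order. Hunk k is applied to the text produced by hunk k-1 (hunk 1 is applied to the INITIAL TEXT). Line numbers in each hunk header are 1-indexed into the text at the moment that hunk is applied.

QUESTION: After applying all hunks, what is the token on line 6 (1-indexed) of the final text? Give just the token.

Answer: vut

Derivation:
Hunk 1: at line 2 remove [aoy,ooejp] add [lte] -> 9 lines: gfa qxl alae lte hedwx yvv sica dnvf dqdb
Hunk 2: at line 1 remove [qxl,alae,lte] add [hxup,zemx] -> 8 lines: gfa hxup zemx hedwx yvv sica dnvf dqdb
Hunk 3: at line 2 remove [hedwx] add [npolp,djvi,vag] -> 10 lines: gfa hxup zemx npolp djvi vag yvv sica dnvf dqdb
Hunk 4: at line 4 remove [djvi,vag,yvv] add [vut] -> 8 lines: gfa hxup zemx npolp vut sica dnvf dqdb
Hunk 5: at line 2 remove [npolp] add [ibsgi,hsfn] -> 9 lines: gfa hxup zemx ibsgi hsfn vut sica dnvf dqdb
Final line 6: vut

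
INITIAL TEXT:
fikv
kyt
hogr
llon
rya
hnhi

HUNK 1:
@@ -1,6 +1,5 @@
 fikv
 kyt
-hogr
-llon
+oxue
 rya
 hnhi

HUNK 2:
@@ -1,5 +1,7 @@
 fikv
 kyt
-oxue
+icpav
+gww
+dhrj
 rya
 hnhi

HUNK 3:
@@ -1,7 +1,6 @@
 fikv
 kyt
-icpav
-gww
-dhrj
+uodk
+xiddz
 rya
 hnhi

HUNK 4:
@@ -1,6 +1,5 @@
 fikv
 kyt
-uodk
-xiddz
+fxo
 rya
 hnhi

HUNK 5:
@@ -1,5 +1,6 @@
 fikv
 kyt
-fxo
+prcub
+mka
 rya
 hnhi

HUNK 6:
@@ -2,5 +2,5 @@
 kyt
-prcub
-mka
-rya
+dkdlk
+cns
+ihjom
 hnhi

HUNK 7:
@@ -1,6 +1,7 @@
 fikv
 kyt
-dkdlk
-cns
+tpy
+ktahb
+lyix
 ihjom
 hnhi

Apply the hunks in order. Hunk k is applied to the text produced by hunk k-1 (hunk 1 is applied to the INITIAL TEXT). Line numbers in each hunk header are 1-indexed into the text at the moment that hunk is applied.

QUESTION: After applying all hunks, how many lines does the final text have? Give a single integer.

Hunk 1: at line 1 remove [hogr,llon] add [oxue] -> 5 lines: fikv kyt oxue rya hnhi
Hunk 2: at line 1 remove [oxue] add [icpav,gww,dhrj] -> 7 lines: fikv kyt icpav gww dhrj rya hnhi
Hunk 3: at line 1 remove [icpav,gww,dhrj] add [uodk,xiddz] -> 6 lines: fikv kyt uodk xiddz rya hnhi
Hunk 4: at line 1 remove [uodk,xiddz] add [fxo] -> 5 lines: fikv kyt fxo rya hnhi
Hunk 5: at line 1 remove [fxo] add [prcub,mka] -> 6 lines: fikv kyt prcub mka rya hnhi
Hunk 6: at line 2 remove [prcub,mka,rya] add [dkdlk,cns,ihjom] -> 6 lines: fikv kyt dkdlk cns ihjom hnhi
Hunk 7: at line 1 remove [dkdlk,cns] add [tpy,ktahb,lyix] -> 7 lines: fikv kyt tpy ktahb lyix ihjom hnhi
Final line count: 7

Answer: 7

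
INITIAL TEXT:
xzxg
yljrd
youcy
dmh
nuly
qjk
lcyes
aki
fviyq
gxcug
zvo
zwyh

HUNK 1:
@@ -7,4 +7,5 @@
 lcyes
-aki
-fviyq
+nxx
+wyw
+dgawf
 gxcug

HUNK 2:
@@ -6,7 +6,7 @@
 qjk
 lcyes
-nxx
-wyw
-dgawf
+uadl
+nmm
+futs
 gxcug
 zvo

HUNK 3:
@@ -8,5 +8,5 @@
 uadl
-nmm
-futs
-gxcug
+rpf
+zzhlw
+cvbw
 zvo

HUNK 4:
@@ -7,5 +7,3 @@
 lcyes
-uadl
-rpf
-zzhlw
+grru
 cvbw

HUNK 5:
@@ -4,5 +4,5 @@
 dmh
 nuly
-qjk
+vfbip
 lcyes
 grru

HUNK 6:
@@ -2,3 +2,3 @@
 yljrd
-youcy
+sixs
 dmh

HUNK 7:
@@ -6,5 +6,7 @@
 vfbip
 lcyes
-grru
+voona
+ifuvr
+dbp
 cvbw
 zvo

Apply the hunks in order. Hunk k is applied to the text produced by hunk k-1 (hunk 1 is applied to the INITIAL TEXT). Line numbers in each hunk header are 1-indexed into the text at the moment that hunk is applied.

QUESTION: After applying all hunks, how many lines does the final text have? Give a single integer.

Answer: 13

Derivation:
Hunk 1: at line 7 remove [aki,fviyq] add [nxx,wyw,dgawf] -> 13 lines: xzxg yljrd youcy dmh nuly qjk lcyes nxx wyw dgawf gxcug zvo zwyh
Hunk 2: at line 6 remove [nxx,wyw,dgawf] add [uadl,nmm,futs] -> 13 lines: xzxg yljrd youcy dmh nuly qjk lcyes uadl nmm futs gxcug zvo zwyh
Hunk 3: at line 8 remove [nmm,futs,gxcug] add [rpf,zzhlw,cvbw] -> 13 lines: xzxg yljrd youcy dmh nuly qjk lcyes uadl rpf zzhlw cvbw zvo zwyh
Hunk 4: at line 7 remove [uadl,rpf,zzhlw] add [grru] -> 11 lines: xzxg yljrd youcy dmh nuly qjk lcyes grru cvbw zvo zwyh
Hunk 5: at line 4 remove [qjk] add [vfbip] -> 11 lines: xzxg yljrd youcy dmh nuly vfbip lcyes grru cvbw zvo zwyh
Hunk 6: at line 2 remove [youcy] add [sixs] -> 11 lines: xzxg yljrd sixs dmh nuly vfbip lcyes grru cvbw zvo zwyh
Hunk 7: at line 6 remove [grru] add [voona,ifuvr,dbp] -> 13 lines: xzxg yljrd sixs dmh nuly vfbip lcyes voona ifuvr dbp cvbw zvo zwyh
Final line count: 13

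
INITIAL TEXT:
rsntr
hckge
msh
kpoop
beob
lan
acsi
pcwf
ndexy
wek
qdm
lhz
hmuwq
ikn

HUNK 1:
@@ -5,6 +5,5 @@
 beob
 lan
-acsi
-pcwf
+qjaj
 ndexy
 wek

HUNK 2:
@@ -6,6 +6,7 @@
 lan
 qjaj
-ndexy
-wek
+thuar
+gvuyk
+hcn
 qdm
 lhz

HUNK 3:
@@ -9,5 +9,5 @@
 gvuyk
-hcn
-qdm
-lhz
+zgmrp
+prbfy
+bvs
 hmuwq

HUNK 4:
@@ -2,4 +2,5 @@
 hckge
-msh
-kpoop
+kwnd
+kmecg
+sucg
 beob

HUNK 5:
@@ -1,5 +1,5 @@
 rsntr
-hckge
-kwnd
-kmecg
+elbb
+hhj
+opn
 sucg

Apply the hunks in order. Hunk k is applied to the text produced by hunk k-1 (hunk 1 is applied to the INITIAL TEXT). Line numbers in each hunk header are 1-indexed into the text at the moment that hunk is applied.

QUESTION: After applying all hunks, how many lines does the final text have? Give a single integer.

Answer: 15

Derivation:
Hunk 1: at line 5 remove [acsi,pcwf] add [qjaj] -> 13 lines: rsntr hckge msh kpoop beob lan qjaj ndexy wek qdm lhz hmuwq ikn
Hunk 2: at line 6 remove [ndexy,wek] add [thuar,gvuyk,hcn] -> 14 lines: rsntr hckge msh kpoop beob lan qjaj thuar gvuyk hcn qdm lhz hmuwq ikn
Hunk 3: at line 9 remove [hcn,qdm,lhz] add [zgmrp,prbfy,bvs] -> 14 lines: rsntr hckge msh kpoop beob lan qjaj thuar gvuyk zgmrp prbfy bvs hmuwq ikn
Hunk 4: at line 2 remove [msh,kpoop] add [kwnd,kmecg,sucg] -> 15 lines: rsntr hckge kwnd kmecg sucg beob lan qjaj thuar gvuyk zgmrp prbfy bvs hmuwq ikn
Hunk 5: at line 1 remove [hckge,kwnd,kmecg] add [elbb,hhj,opn] -> 15 lines: rsntr elbb hhj opn sucg beob lan qjaj thuar gvuyk zgmrp prbfy bvs hmuwq ikn
Final line count: 15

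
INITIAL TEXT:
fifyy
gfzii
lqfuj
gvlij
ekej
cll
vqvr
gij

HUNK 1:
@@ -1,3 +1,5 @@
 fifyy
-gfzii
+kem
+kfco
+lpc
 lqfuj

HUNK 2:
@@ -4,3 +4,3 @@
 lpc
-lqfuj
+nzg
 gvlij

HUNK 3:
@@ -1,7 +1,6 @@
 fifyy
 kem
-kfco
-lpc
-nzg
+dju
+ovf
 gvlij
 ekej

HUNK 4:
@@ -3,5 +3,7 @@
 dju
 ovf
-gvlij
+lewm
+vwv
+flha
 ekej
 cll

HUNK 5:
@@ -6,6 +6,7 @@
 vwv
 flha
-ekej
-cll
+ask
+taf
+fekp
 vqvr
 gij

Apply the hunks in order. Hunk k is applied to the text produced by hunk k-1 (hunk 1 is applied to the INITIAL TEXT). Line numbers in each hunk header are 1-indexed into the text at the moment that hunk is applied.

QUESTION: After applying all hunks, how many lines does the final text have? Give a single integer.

Answer: 12

Derivation:
Hunk 1: at line 1 remove [gfzii] add [kem,kfco,lpc] -> 10 lines: fifyy kem kfco lpc lqfuj gvlij ekej cll vqvr gij
Hunk 2: at line 4 remove [lqfuj] add [nzg] -> 10 lines: fifyy kem kfco lpc nzg gvlij ekej cll vqvr gij
Hunk 3: at line 1 remove [kfco,lpc,nzg] add [dju,ovf] -> 9 lines: fifyy kem dju ovf gvlij ekej cll vqvr gij
Hunk 4: at line 3 remove [gvlij] add [lewm,vwv,flha] -> 11 lines: fifyy kem dju ovf lewm vwv flha ekej cll vqvr gij
Hunk 5: at line 6 remove [ekej,cll] add [ask,taf,fekp] -> 12 lines: fifyy kem dju ovf lewm vwv flha ask taf fekp vqvr gij
Final line count: 12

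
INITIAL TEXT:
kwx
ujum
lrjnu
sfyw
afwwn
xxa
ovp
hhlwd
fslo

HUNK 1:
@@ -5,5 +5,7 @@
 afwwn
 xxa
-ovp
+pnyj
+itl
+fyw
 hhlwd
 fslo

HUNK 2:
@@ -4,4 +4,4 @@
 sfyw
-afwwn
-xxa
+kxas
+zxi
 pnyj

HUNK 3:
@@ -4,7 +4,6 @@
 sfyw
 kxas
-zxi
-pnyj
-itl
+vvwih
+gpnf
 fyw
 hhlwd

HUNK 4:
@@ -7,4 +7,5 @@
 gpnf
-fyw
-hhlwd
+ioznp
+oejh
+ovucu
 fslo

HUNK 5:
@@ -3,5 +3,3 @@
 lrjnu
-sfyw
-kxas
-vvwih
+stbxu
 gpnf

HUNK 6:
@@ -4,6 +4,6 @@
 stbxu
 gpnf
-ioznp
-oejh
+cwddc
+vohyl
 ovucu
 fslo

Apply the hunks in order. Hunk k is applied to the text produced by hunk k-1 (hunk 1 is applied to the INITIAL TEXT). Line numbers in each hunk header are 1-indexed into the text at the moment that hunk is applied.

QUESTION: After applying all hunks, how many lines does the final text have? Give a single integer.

Hunk 1: at line 5 remove [ovp] add [pnyj,itl,fyw] -> 11 lines: kwx ujum lrjnu sfyw afwwn xxa pnyj itl fyw hhlwd fslo
Hunk 2: at line 4 remove [afwwn,xxa] add [kxas,zxi] -> 11 lines: kwx ujum lrjnu sfyw kxas zxi pnyj itl fyw hhlwd fslo
Hunk 3: at line 4 remove [zxi,pnyj,itl] add [vvwih,gpnf] -> 10 lines: kwx ujum lrjnu sfyw kxas vvwih gpnf fyw hhlwd fslo
Hunk 4: at line 7 remove [fyw,hhlwd] add [ioznp,oejh,ovucu] -> 11 lines: kwx ujum lrjnu sfyw kxas vvwih gpnf ioznp oejh ovucu fslo
Hunk 5: at line 3 remove [sfyw,kxas,vvwih] add [stbxu] -> 9 lines: kwx ujum lrjnu stbxu gpnf ioznp oejh ovucu fslo
Hunk 6: at line 4 remove [ioznp,oejh] add [cwddc,vohyl] -> 9 lines: kwx ujum lrjnu stbxu gpnf cwddc vohyl ovucu fslo
Final line count: 9

Answer: 9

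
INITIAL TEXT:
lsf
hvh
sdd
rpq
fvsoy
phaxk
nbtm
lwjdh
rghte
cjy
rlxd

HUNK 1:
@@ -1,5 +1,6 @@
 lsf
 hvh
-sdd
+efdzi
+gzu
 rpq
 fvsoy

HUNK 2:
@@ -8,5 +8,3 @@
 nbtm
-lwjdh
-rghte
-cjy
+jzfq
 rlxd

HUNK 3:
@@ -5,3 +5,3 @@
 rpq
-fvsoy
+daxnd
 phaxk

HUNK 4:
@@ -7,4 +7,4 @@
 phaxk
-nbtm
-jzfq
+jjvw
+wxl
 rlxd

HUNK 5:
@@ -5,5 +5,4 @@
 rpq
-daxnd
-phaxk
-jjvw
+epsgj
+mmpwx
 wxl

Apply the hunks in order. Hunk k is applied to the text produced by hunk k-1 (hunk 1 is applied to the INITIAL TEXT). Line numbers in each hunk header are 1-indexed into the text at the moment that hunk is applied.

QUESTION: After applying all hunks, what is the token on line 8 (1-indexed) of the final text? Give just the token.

Answer: wxl

Derivation:
Hunk 1: at line 1 remove [sdd] add [efdzi,gzu] -> 12 lines: lsf hvh efdzi gzu rpq fvsoy phaxk nbtm lwjdh rghte cjy rlxd
Hunk 2: at line 8 remove [lwjdh,rghte,cjy] add [jzfq] -> 10 lines: lsf hvh efdzi gzu rpq fvsoy phaxk nbtm jzfq rlxd
Hunk 3: at line 5 remove [fvsoy] add [daxnd] -> 10 lines: lsf hvh efdzi gzu rpq daxnd phaxk nbtm jzfq rlxd
Hunk 4: at line 7 remove [nbtm,jzfq] add [jjvw,wxl] -> 10 lines: lsf hvh efdzi gzu rpq daxnd phaxk jjvw wxl rlxd
Hunk 5: at line 5 remove [daxnd,phaxk,jjvw] add [epsgj,mmpwx] -> 9 lines: lsf hvh efdzi gzu rpq epsgj mmpwx wxl rlxd
Final line 8: wxl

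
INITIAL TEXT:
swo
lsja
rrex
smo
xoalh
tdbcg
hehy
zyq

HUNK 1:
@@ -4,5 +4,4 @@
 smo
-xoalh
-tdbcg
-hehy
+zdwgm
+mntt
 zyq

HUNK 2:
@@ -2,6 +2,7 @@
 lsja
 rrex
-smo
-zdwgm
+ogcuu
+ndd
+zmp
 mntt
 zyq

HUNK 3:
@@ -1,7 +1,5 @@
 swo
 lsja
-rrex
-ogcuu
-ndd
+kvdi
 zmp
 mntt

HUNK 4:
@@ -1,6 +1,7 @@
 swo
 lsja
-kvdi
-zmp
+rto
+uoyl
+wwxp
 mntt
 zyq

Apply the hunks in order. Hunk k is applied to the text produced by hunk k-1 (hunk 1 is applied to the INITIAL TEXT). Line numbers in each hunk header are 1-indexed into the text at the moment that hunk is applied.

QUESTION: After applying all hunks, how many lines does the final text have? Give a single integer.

Hunk 1: at line 4 remove [xoalh,tdbcg,hehy] add [zdwgm,mntt] -> 7 lines: swo lsja rrex smo zdwgm mntt zyq
Hunk 2: at line 2 remove [smo,zdwgm] add [ogcuu,ndd,zmp] -> 8 lines: swo lsja rrex ogcuu ndd zmp mntt zyq
Hunk 3: at line 1 remove [rrex,ogcuu,ndd] add [kvdi] -> 6 lines: swo lsja kvdi zmp mntt zyq
Hunk 4: at line 1 remove [kvdi,zmp] add [rto,uoyl,wwxp] -> 7 lines: swo lsja rto uoyl wwxp mntt zyq
Final line count: 7

Answer: 7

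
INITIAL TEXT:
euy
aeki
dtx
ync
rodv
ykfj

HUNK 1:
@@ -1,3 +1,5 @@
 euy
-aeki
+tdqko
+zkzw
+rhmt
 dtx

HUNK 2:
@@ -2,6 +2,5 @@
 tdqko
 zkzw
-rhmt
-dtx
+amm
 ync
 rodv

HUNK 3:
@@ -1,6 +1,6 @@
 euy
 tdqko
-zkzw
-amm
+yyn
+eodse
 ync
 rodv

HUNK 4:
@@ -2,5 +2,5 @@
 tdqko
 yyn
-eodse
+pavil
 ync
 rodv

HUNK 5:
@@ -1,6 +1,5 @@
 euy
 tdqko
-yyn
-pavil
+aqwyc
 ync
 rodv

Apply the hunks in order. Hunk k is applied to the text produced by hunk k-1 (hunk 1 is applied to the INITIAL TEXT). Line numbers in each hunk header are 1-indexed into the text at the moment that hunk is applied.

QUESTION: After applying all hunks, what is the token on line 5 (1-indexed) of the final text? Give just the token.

Answer: rodv

Derivation:
Hunk 1: at line 1 remove [aeki] add [tdqko,zkzw,rhmt] -> 8 lines: euy tdqko zkzw rhmt dtx ync rodv ykfj
Hunk 2: at line 2 remove [rhmt,dtx] add [amm] -> 7 lines: euy tdqko zkzw amm ync rodv ykfj
Hunk 3: at line 1 remove [zkzw,amm] add [yyn,eodse] -> 7 lines: euy tdqko yyn eodse ync rodv ykfj
Hunk 4: at line 2 remove [eodse] add [pavil] -> 7 lines: euy tdqko yyn pavil ync rodv ykfj
Hunk 5: at line 1 remove [yyn,pavil] add [aqwyc] -> 6 lines: euy tdqko aqwyc ync rodv ykfj
Final line 5: rodv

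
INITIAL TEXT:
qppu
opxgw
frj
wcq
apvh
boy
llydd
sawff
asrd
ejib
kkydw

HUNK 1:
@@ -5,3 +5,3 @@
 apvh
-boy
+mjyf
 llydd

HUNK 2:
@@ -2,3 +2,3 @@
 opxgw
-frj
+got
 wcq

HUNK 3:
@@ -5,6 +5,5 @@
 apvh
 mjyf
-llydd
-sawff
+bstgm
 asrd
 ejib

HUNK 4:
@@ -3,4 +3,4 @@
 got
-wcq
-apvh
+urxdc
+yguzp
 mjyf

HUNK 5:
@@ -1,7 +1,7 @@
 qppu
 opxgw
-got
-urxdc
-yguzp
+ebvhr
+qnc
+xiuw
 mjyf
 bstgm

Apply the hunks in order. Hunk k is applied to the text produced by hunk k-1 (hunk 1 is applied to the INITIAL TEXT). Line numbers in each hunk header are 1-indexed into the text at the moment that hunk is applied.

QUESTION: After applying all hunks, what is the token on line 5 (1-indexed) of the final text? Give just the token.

Hunk 1: at line 5 remove [boy] add [mjyf] -> 11 lines: qppu opxgw frj wcq apvh mjyf llydd sawff asrd ejib kkydw
Hunk 2: at line 2 remove [frj] add [got] -> 11 lines: qppu opxgw got wcq apvh mjyf llydd sawff asrd ejib kkydw
Hunk 3: at line 5 remove [llydd,sawff] add [bstgm] -> 10 lines: qppu opxgw got wcq apvh mjyf bstgm asrd ejib kkydw
Hunk 4: at line 3 remove [wcq,apvh] add [urxdc,yguzp] -> 10 lines: qppu opxgw got urxdc yguzp mjyf bstgm asrd ejib kkydw
Hunk 5: at line 1 remove [got,urxdc,yguzp] add [ebvhr,qnc,xiuw] -> 10 lines: qppu opxgw ebvhr qnc xiuw mjyf bstgm asrd ejib kkydw
Final line 5: xiuw

Answer: xiuw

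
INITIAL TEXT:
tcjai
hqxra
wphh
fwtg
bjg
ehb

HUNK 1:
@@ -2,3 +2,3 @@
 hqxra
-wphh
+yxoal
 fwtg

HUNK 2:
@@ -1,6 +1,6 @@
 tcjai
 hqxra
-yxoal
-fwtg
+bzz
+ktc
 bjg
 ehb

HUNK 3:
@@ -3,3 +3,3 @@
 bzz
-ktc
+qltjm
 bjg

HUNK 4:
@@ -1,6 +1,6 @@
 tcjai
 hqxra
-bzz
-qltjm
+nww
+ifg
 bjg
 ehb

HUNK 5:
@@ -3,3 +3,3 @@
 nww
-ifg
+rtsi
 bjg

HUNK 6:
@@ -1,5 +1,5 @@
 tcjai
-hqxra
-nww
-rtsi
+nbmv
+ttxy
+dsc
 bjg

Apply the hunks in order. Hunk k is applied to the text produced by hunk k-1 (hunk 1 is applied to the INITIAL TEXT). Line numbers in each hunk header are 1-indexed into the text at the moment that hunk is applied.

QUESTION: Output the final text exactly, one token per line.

Answer: tcjai
nbmv
ttxy
dsc
bjg
ehb

Derivation:
Hunk 1: at line 2 remove [wphh] add [yxoal] -> 6 lines: tcjai hqxra yxoal fwtg bjg ehb
Hunk 2: at line 1 remove [yxoal,fwtg] add [bzz,ktc] -> 6 lines: tcjai hqxra bzz ktc bjg ehb
Hunk 3: at line 3 remove [ktc] add [qltjm] -> 6 lines: tcjai hqxra bzz qltjm bjg ehb
Hunk 4: at line 1 remove [bzz,qltjm] add [nww,ifg] -> 6 lines: tcjai hqxra nww ifg bjg ehb
Hunk 5: at line 3 remove [ifg] add [rtsi] -> 6 lines: tcjai hqxra nww rtsi bjg ehb
Hunk 6: at line 1 remove [hqxra,nww,rtsi] add [nbmv,ttxy,dsc] -> 6 lines: tcjai nbmv ttxy dsc bjg ehb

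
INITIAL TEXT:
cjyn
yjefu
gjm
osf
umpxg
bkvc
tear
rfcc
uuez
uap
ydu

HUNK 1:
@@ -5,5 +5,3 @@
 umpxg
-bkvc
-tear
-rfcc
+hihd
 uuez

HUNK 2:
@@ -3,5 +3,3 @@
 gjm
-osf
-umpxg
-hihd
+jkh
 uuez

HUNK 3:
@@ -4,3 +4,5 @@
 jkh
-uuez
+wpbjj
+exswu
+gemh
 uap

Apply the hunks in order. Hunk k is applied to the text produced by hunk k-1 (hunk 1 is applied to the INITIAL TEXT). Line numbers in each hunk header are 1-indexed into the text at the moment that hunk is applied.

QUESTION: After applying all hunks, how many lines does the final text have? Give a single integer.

Hunk 1: at line 5 remove [bkvc,tear,rfcc] add [hihd] -> 9 lines: cjyn yjefu gjm osf umpxg hihd uuez uap ydu
Hunk 2: at line 3 remove [osf,umpxg,hihd] add [jkh] -> 7 lines: cjyn yjefu gjm jkh uuez uap ydu
Hunk 3: at line 4 remove [uuez] add [wpbjj,exswu,gemh] -> 9 lines: cjyn yjefu gjm jkh wpbjj exswu gemh uap ydu
Final line count: 9

Answer: 9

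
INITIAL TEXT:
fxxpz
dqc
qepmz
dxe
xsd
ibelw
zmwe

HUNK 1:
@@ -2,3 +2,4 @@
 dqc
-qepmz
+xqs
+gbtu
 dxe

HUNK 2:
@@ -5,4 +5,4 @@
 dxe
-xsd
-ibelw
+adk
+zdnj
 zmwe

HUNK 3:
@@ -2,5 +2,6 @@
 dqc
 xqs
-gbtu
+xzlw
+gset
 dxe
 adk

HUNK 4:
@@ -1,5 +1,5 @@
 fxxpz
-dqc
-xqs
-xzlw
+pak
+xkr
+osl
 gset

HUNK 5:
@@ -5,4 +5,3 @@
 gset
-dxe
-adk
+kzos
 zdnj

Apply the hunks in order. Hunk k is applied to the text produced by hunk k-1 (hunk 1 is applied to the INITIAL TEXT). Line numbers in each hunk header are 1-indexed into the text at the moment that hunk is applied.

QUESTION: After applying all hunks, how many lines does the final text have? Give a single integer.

Answer: 8

Derivation:
Hunk 1: at line 2 remove [qepmz] add [xqs,gbtu] -> 8 lines: fxxpz dqc xqs gbtu dxe xsd ibelw zmwe
Hunk 2: at line 5 remove [xsd,ibelw] add [adk,zdnj] -> 8 lines: fxxpz dqc xqs gbtu dxe adk zdnj zmwe
Hunk 3: at line 2 remove [gbtu] add [xzlw,gset] -> 9 lines: fxxpz dqc xqs xzlw gset dxe adk zdnj zmwe
Hunk 4: at line 1 remove [dqc,xqs,xzlw] add [pak,xkr,osl] -> 9 lines: fxxpz pak xkr osl gset dxe adk zdnj zmwe
Hunk 5: at line 5 remove [dxe,adk] add [kzos] -> 8 lines: fxxpz pak xkr osl gset kzos zdnj zmwe
Final line count: 8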